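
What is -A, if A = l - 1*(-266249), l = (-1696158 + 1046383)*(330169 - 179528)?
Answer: 97882489526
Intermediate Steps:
l = -97882755775 (l = -649775*150641 = -97882755775)
A = -97882489526 (A = -97882755775 - 1*(-266249) = -97882755775 + 266249 = -97882489526)
-A = -1*(-97882489526) = 97882489526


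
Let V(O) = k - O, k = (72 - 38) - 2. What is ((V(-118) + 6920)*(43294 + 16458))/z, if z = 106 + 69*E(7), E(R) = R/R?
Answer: 12069904/5 ≈ 2.4140e+6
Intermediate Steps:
E(R) = 1
k = 32 (k = 34 - 2 = 32)
V(O) = 32 - O
z = 175 (z = 106 + 69*1 = 106 + 69 = 175)
((V(-118) + 6920)*(43294 + 16458))/z = (((32 - 1*(-118)) + 6920)*(43294 + 16458))/175 = (((32 + 118) + 6920)*59752)*(1/175) = ((150 + 6920)*59752)*(1/175) = (7070*59752)*(1/175) = 422446640*(1/175) = 12069904/5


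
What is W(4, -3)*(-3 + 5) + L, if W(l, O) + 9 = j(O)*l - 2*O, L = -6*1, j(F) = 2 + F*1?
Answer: -20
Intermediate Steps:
j(F) = 2 + F
L = -6
W(l, O) = -9 - 2*O + l*(2 + O) (W(l, O) = -9 + ((2 + O)*l - 2*O) = -9 + (l*(2 + O) - 2*O) = -9 + (-2*O + l*(2 + O)) = -9 - 2*O + l*(2 + O))
W(4, -3)*(-3 + 5) + L = (-9 - 2*(-3) + 4*(2 - 3))*(-3 + 5) - 6 = (-9 + 6 + 4*(-1))*2 - 6 = (-9 + 6 - 4)*2 - 6 = -7*2 - 6 = -14 - 6 = -20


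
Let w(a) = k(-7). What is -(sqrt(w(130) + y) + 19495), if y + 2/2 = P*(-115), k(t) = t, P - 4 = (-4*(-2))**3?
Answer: -19495 - 2*I*sqrt(14837) ≈ -19495.0 - 243.61*I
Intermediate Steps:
P = 516 (P = 4 + (-4*(-2))**3 = 4 + 8**3 = 4 + 512 = 516)
w(a) = -7
y = -59341 (y = -1 + 516*(-115) = -1 - 59340 = -59341)
-(sqrt(w(130) + y) + 19495) = -(sqrt(-7 - 59341) + 19495) = -(sqrt(-59348) + 19495) = -(2*I*sqrt(14837) + 19495) = -(19495 + 2*I*sqrt(14837)) = -19495 - 2*I*sqrt(14837)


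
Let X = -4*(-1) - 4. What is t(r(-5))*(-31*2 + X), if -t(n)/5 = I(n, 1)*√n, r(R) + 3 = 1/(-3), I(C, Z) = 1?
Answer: 310*I*√30/3 ≈ 565.98*I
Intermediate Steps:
r(R) = -10/3 (r(R) = -3 + 1/(-3) = -3 - ⅓ = -10/3)
X = 0 (X = 4 - 4 = 0)
t(n) = -5*√n
t(r(-5))*(-31*2 + X) = (-5*I*√30/3)*(-31*2 + 0) = (-5*I*√30/3)*(-62 + 0) = -5*I*√30/3*(-62) = 310*I*√30/3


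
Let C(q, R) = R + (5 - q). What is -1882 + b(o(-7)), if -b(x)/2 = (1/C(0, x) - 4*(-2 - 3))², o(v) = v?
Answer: -5285/2 ≈ -2642.5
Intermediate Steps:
C(q, R) = 5 + R - q
b(x) = -2*(20 + 1/(5 + x))² (b(x) = -2*(1/(5 + x - 1*0) - 4*(-2 - 3))² = -2*(1/(5 + x + 0) - 4*(-5))² = -2*(1/(5 + x) + 20)² = -2*(20 + 1/(5 + x))²)
-1882 + b(o(-7)) = -1882 - 2*(101 + 20*(-7))²/(5 - 7)² = -1882 - 2*(101 - 140)²/(-2)² = -1882 - 2*¼*(-39)² = -1882 - 2*¼*1521 = -1882 - 1521/2 = -5285/2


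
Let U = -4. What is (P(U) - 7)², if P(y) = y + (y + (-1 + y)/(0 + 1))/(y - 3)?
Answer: 4624/49 ≈ 94.367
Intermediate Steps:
P(y) = y + (-1 + 2*y)/(-3 + y) (P(y) = y + (y + (-1 + y)/1)/(-3 + y) = y + (y + (-1 + y)*1)/(-3 + y) = y + (y + (-1 + y))/(-3 + y) = y + (-1 + 2*y)/(-3 + y))
(P(U) - 7)² = ((-1 + (-4)² - 1*(-4))/(-3 - 4) - 7)² = ((-1 + 16 + 4)/(-7) - 7)² = (-⅐*19 - 7)² = (-19/7 - 7)² = (-68/7)² = 4624/49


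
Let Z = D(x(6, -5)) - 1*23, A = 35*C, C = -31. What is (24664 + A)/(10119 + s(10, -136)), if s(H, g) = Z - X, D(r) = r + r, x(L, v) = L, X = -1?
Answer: 23579/10109 ≈ 2.3325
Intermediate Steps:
D(r) = 2*r
A = -1085 (A = 35*(-31) = -1085)
Z = -11 (Z = 2*6 - 1*23 = 12 - 23 = -11)
s(H, g) = -10 (s(H, g) = -11 - 1*(-1) = -11 + 1 = -10)
(24664 + A)/(10119 + s(10, -136)) = (24664 - 1085)/(10119 - 10) = 23579/10109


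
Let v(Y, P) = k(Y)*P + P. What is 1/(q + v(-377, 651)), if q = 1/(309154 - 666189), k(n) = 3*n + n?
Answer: -357035/350271685996 ≈ -1.0193e-6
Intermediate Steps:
k(n) = 4*n
v(Y, P) = P + 4*P*Y (v(Y, P) = (4*Y)*P + P = 4*P*Y + P = P + 4*P*Y)
q = -1/357035 (q = 1/(-357035) = -1/357035 ≈ -2.8008e-6)
1/(q + v(-377, 651)) = 1/(-1/357035 + 651*(1 + 4*(-377))) = 1/(-1/357035 + 651*(1 - 1508)) = 1/(-1/357035 + 651*(-1507)) = 1/(-1/357035 - 981057) = 1/(-350271685996/357035) = -357035/350271685996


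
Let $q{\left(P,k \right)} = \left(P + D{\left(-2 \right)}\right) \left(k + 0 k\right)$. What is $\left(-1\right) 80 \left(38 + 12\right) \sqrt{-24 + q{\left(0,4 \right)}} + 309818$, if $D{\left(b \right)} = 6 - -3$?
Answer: $309818 - 8000 \sqrt{3} \approx 2.9596 \cdot 10^{5}$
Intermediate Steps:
$D{\left(b \right)} = 9$ ($D{\left(b \right)} = 6 + 3 = 9$)
$q{\left(P,k \right)} = k \left(9 + P\right)$ ($q{\left(P,k \right)} = \left(P + 9\right) \left(k + 0 k\right) = \left(9 + P\right) \left(k + 0\right) = \left(9 + P\right) k = k \left(9 + P\right)$)
$\left(-1\right) 80 \left(38 + 12\right) \sqrt{-24 + q{\left(0,4 \right)}} + 309818 = \left(-1\right) 80 \left(38 + 12\right) \sqrt{-24 + 4 \left(9 + 0\right)} + 309818 = \left(-80\right) 50 \sqrt{-24 + 4 \cdot 9} + 309818 = - 4000 \sqrt{-24 + 36} + 309818 = - 4000 \sqrt{12} + 309818 = - 4000 \cdot 2 \sqrt{3} + 309818 = - 8000 \sqrt{3} + 309818 = 309818 - 8000 \sqrt{3}$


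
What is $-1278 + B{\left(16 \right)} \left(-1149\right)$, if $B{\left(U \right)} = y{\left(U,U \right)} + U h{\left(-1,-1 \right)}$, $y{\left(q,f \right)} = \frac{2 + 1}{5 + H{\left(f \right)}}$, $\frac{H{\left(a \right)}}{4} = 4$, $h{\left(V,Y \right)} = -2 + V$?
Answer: $\frac{375969}{7} \approx 53710.0$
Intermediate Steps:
$H{\left(a \right)} = 16$ ($H{\left(a \right)} = 4 \cdot 4 = 16$)
$y{\left(q,f \right)} = \frac{1}{7}$ ($y{\left(q,f \right)} = \frac{2 + 1}{5 + 16} = \frac{3}{21} = 3 \cdot \frac{1}{21} = \frac{1}{7}$)
$B{\left(U \right)} = \frac{1}{7} - 3 U$ ($B{\left(U \right)} = \frac{1}{7} + U \left(-2 - 1\right) = \frac{1}{7} + U \left(-3\right) = \frac{1}{7} - 3 U$)
$-1278 + B{\left(16 \right)} \left(-1149\right) = -1278 + \left(\frac{1}{7} - 48\right) \left(-1149\right) = -1278 - - \frac{384915}{7} = -1278 + \frac{384915}{7} = \frac{375969}{7}$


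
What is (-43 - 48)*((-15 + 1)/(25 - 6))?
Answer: 1274/19 ≈ 67.053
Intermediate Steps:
(-43 - 48)*((-15 + 1)/(25 - 6)) = -(-1274)/19 = -91*(-14/19) = 1274/19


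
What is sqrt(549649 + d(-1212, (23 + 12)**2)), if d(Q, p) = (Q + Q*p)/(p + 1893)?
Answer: sqrt(1334753182765)/1559 ≈ 741.06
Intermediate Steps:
d(Q, p) = (Q + Q*p)/(1893 + p)
sqrt(549649 + d(-1212, (23 + 12)**2)) = sqrt(549649 - 1212*(1 + (23 + 12)**2)/(1893 + (23 + 12)**2)) = sqrt(549649 - 1212*(1 + 35**2)/(1893 + 35**2)) = sqrt(549649 - 1212*(1 + 1225)/(1893 + 1225)) = sqrt(549649 - 1212*1226/3118) = sqrt(549649 - 1212*1/3118*1226) = sqrt(549649 - 742956/1559) = sqrt(856159835/1559) = sqrt(1334753182765)/1559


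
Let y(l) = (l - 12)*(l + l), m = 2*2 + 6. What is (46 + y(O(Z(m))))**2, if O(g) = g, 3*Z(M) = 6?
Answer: 36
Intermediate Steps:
m = 10 (m = 4 + 6 = 10)
Z(M) = 2 (Z(M) = (1/3)*6 = 2)
y(l) = 2*l*(-12 + l) (y(l) = (-12 + l)*(2*l) = 2*l*(-12 + l))
(46 + y(O(Z(m))))**2 = (46 + 2*2*(-12 + 2))**2 = (46 + 2*2*(-10))**2 = (46 - 40)**2 = 6**2 = 36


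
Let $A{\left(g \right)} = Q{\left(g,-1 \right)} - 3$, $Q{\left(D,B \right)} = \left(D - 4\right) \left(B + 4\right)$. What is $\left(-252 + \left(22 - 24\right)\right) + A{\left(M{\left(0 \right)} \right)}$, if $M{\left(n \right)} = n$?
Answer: $-269$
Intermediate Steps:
$Q{\left(D,B \right)} = \left(-4 + D\right) \left(4 + B\right)$
$A{\left(g \right)} = -15 + 3 g$ ($A{\left(g \right)} = \left(-16 - -4 + 4 g - g\right) - 3 = \left(-16 + 4 + 4 g - g\right) - 3 = \left(-12 + 3 g\right) - 3 = -15 + 3 g$)
$\left(-252 + \left(22 - 24\right)\right) + A{\left(M{\left(0 \right)} \right)} = \left(-252 + \left(22 - 24\right)\right) + \left(-15 + 3 \cdot 0\right) = \left(-252 + \left(22 - 24\right)\right) + \left(-15 + 0\right) = \left(-252 - 2\right) - 15 = -254 - 15 = -269$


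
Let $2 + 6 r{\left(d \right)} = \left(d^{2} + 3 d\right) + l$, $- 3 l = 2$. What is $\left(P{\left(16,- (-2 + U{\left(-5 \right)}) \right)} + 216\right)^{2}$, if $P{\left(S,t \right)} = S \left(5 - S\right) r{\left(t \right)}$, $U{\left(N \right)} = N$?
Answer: $\frac{250652224}{81} \approx 3.0945 \cdot 10^{6}$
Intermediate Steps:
$l = - \frac{2}{3}$ ($l = \left(- \frac{1}{3}\right) 2 = - \frac{2}{3} \approx -0.66667$)
$r{\left(d \right)} = - \frac{4}{9} + \frac{d}{2} + \frac{d^{2}}{6}$ ($r{\left(d \right)} = - \frac{1}{3} + \frac{\left(d^{2} + 3 d\right) - \frac{2}{3}}{6} = - \frac{1}{3} + \frac{- \frac{2}{3} + d^{2} + 3 d}{6} = - \frac{1}{3} + \left(- \frac{1}{9} + \frac{d}{2} + \frac{d^{2}}{6}\right) = - \frac{4}{9} + \frac{d}{2} + \frac{d^{2}}{6}$)
$P{\left(S,t \right)} = S \left(5 - S\right) \left(- \frac{4}{9} + \frac{t}{2} + \frac{t^{2}}{6}\right)$
$\left(P{\left(16,- (-2 + U{\left(-5 \right)}) \right)} + 216\right)^{2} = \left(\left(- \frac{1}{18}\right) 16 \left(-5 + 16\right) \left(-8 + 3 \left(- (-2 - 5)\right)^{2} + 9 \left(- (-2 - 5)\right)\right) + 216\right)^{2} = \left(\left(- \frac{1}{18}\right) 16 \cdot 11 \left(-8 + 3 \left(\left(-1\right) \left(-7\right)\right)^{2} + 9 \left(\left(-1\right) \left(-7\right)\right)\right) + 216\right)^{2} = \left(\left(- \frac{1}{18}\right) 16 \cdot 11 \left(-8 + 3 \cdot 7^{2} + 9 \cdot 7\right) + 216\right)^{2} = \left(\left(- \frac{1}{18}\right) 16 \cdot 11 \left(-8 + 3 \cdot 49 + 63\right) + 216\right)^{2} = \left(\left(- \frac{1}{18}\right) 16 \cdot 11 \left(-8 + 147 + 63\right) + 216\right)^{2} = \left(\left(- \frac{1}{18}\right) 16 \cdot 11 \cdot 202 + 216\right)^{2} = \left(- \frac{17776}{9} + 216\right)^{2} = \left(- \frac{15832}{9}\right)^{2} = \frac{250652224}{81}$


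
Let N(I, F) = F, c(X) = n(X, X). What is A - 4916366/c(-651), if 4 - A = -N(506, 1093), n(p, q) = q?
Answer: 804359/93 ≈ 8649.0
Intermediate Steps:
c(X) = X
A = 1097 (A = 4 - (-1)*1093 = 4 - 1*(-1093) = 4 + 1093 = 1097)
A - 4916366/c(-651) = 1097 - 4916366/(-651) = 1097 - 4916366*(-1/651) = 1097 + 702338/93 = 804359/93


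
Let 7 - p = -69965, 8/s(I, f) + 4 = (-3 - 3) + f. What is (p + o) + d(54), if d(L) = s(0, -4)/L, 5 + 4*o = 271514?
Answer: 104214025/756 ≈ 1.3785e+5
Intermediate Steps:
s(I, f) = 8/(-10 + f) (s(I, f) = 8/(-4 + ((-3 - 3) + f)) = 8/(-4 + (-6 + f)) = 8/(-10 + f))
o = 271509/4 (o = -5/4 + (¼)*271514 = -5/4 + 135757/2 = 271509/4 ≈ 67877.)
p = 69972 (p = 7 - 1*(-69965) = 7 + 69965 = 69972)
d(L) = -4/(7*L) (d(L) = (8/(-10 - 4))/L = (8/(-14))/L = (8*(-1/14))/L = -4/(7*L))
(p + o) + d(54) = (69972 + 271509/4) - 4/7/54 = 551397/4 - 4/7*1/54 = 551397/4 - 2/189 = 104214025/756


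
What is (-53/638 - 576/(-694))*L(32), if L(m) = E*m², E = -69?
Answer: -5841590784/110693 ≈ -52773.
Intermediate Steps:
L(m) = -69*m²
(-53/638 - 576/(-694))*L(32) = (-53/638 - 576/(-694))*(-69*32²) = (-53*1/638 - 576*(-1/694))*(-69*1024) = (-53/638 + 288/347)*(-70656) = (165353/221386)*(-70656) = -5841590784/110693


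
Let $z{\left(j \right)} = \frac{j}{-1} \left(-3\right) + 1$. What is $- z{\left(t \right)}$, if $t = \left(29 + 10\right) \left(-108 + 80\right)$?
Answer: $3275$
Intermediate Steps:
$t = -1092$ ($t = 39 \left(-28\right) = -1092$)
$z{\left(j \right)} = 1 + 3 j$ ($z{\left(j \right)} = j \left(-1\right) \left(-3\right) + 1 = - j \left(-3\right) + 1 = 3 j + 1 = 1 + 3 j$)
$- z{\left(t \right)} = - (1 + 3 \left(-1092\right)) = - (1 - 3276) = \left(-1\right) \left(-3275\right) = 3275$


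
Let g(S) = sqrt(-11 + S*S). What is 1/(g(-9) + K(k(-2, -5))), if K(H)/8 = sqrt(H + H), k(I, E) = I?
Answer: 1/(sqrt(70) + 16*I) ≈ 0.025664 - 0.04908*I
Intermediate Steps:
g(S) = sqrt(-11 + S**2)
K(H) = 8*sqrt(2)*sqrt(H) (K(H) = 8*sqrt(H + H) = 8*sqrt(2*H) = 8*(sqrt(2)*sqrt(H)) = 8*sqrt(2)*sqrt(H))
1/(g(-9) + K(k(-2, -5))) = 1/(sqrt(-11 + (-9)**2) + 8*sqrt(2)*sqrt(-2)) = 1/(sqrt(-11 + 81) + 8*sqrt(2)*(I*sqrt(2))) = 1/(sqrt(70) + 16*I)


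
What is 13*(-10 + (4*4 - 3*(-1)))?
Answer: 117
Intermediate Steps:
13*(-10 + (4*4 - 3*(-1))) = 13*(-10 + (16 + 3)) = 13*(-10 + 19) = 13*9 = 117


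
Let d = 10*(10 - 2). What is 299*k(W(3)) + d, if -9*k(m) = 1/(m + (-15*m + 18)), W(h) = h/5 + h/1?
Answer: 118135/1458 ≈ 81.025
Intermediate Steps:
W(h) = 6*h/5 (W(h) = h*(1/5) + h*1 = h/5 + h = 6*h/5)
d = 80 (d = 10*8 = 80)
k(m) = -1/(9*(18 - 14*m)) (k(m) = -1/(9*(m + (-15*m + 18))) = -1/(9*(m + (18 - 15*m))) = -1/(9*(18 - 14*m)))
299*k(W(3)) + d = 299*(1/(18*(-9 + 7*((6/5)*3)))) + 80 = 299*(1/(18*(-9 + 7*(18/5)))) + 80 = 299*(1/(18*(-9 + 126/5))) + 80 = 299*(1/(18*(81/5))) + 80 = 299*((1/18)*(5/81)) + 80 = 299*(5/1458) + 80 = 1495/1458 + 80 = 118135/1458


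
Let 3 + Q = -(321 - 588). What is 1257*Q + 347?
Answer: 332195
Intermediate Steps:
Q = 264 (Q = -3 - (321 - 588) = -3 - 1*(-267) = -3 + 267 = 264)
1257*Q + 347 = 1257*264 + 347 = 331848 + 347 = 332195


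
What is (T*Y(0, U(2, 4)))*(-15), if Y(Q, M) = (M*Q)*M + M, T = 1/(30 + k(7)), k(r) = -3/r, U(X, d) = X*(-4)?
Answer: 280/69 ≈ 4.0580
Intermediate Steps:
U(X, d) = -4*X
T = 7/207 (T = 1/(30 - 3/7) = 1/(207/7) = 7/207 ≈ 0.033816)
Y(Q, M) = M + Q*M**2 (Y(Q, M) = Q*M**2 + M = M + Q*M**2)
(T*Y(0, U(2, 4)))*(-15) = (7*((-4*2)*(1 - 4*2*0))/207)*(-15) = (7*(-8*(1 - 8*0))/207)*(-15) = (7*(-8*(1 + 0))/207)*(-15) = (7*(-8*1)/207)*(-15) = ((7/207)*(-8))*(-15) = -56/207*(-15) = 280/69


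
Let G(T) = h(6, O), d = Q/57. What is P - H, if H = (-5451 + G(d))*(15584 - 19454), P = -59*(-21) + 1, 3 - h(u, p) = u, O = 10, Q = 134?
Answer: -21105740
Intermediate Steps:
d = 134/57 ≈ 2.3509
h(u, p) = 3 - u
G(T) = -3 (G(T) = 3 - 1*6 = 3 - 6 = -3)
P = 1240 (P = 1239 + 1 = 1240)
H = 21106980 (H = (-5451 - 3)*(15584 - 19454) = -5454*(-3870) = 21106980)
P - H = 1240 - 1*21106980 = 1240 - 21106980 = -21105740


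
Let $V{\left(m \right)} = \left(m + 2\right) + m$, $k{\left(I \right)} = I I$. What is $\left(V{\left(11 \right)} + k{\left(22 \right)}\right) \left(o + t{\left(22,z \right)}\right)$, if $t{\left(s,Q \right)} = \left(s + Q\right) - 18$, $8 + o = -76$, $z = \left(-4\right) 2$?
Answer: $-44704$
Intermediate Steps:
$z = -8$
$k{\left(I \right)} = I^{2}$
$V{\left(m \right)} = 2 + 2 m$ ($V{\left(m \right)} = \left(2 + m\right) + m = 2 + 2 m$)
$o = -84$ ($o = -8 - 76 = -84$)
$t{\left(s,Q \right)} = -18 + Q + s$ ($t{\left(s,Q \right)} = \left(Q + s\right) - 18 = -18 + Q + s$)
$\left(V{\left(11 \right)} + k{\left(22 \right)}\right) \left(o + t{\left(22,z \right)}\right) = \left(\left(2 + 2 \cdot 11\right) + 22^{2}\right) \left(-84 - 4\right) = \left(\left(2 + 22\right) + 484\right) \left(-84 - 4\right) = \left(24 + 484\right) \left(-88\right) = 508 \left(-88\right) = -44704$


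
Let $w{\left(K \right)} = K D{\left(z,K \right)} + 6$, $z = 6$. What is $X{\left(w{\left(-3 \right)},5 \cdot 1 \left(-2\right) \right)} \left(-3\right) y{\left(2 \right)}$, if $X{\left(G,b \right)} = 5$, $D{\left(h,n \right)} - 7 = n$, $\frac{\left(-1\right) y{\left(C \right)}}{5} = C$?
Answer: $150$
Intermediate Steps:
$y{\left(C \right)} = - 5 C$
$D{\left(h,n \right)} = 7 + n$
$w{\left(K \right)} = 6 + K \left(7 + K\right)$ ($w{\left(K \right)} = K \left(7 + K\right) + 6 = 6 + K \left(7 + K\right)$)
$X{\left(w{\left(-3 \right)},5 \cdot 1 \left(-2\right) \right)} \left(-3\right) y{\left(2 \right)} = 5 \left(-3\right) \left(\left(-5\right) 2\right) = \left(-15\right) \left(-10\right) = 150$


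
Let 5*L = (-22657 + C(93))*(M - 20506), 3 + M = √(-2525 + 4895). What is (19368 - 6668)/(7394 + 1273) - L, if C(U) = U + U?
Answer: -3994253960413/43335 + 22471*√2370/5 ≈ -9.1953e+7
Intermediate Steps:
M = -3 + √2370 (M = -3 + √(-2525 + 4895) = -3 + √2370 ≈ 45.683)
C(U) = 2*U
L = 460857739/5 - 22471*√2370/5 (L = ((-22657 + 2*93)*((-3 + √2370) - 20506))/5 = ((-22657 + 186)*(-20509 + √2370))/5 = (-22471*(-20509 + √2370))/5 = (460857739 - 22471*√2370)/5 = 460857739/5 - 22471*√2370/5 ≈ 9.1953e+7)
(19368 - 6668)/(7394 + 1273) - L = (19368 - 6668)/(7394 + 1273) - (460857739/5 - 22471*√2370/5) = 12700/8667 + (-460857739/5 + 22471*√2370/5) = -3994253960413/43335 + 22471*√2370/5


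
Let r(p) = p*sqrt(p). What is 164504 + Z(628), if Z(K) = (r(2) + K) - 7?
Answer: 165125 + 2*sqrt(2) ≈ 1.6513e+5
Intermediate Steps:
r(p) = p**(3/2)
Z(K) = -7 + K + 2*sqrt(2) (Z(K) = (2**(3/2) + K) - 7 = (2*sqrt(2) + K) - 7 = (K + 2*sqrt(2)) - 7 = -7 + K + 2*sqrt(2))
164504 + Z(628) = 164504 + (-7 + 628 + 2*sqrt(2)) = 164504 + (621 + 2*sqrt(2)) = 165125 + 2*sqrt(2)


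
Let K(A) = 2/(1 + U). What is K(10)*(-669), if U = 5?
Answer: -223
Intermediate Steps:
K(A) = ⅓ (K(A) = 2/(1 + 5) = 2/6 = (⅙)*2 = ⅓)
K(10)*(-669) = (⅓)*(-669) = -223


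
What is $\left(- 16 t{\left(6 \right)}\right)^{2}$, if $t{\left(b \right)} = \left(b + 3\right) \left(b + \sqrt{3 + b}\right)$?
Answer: $1679616$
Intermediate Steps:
$t{\left(b \right)} = \left(3 + b\right) \left(b + \sqrt{3 + b}\right)$
$\left(- 16 t{\left(6 \right)}\right)^{2} = \left(- 16 \left(6^{2} + 3 \cdot 6 + 3 \sqrt{3 + 6} + 6 \sqrt{3 + 6}\right)\right)^{2} = \left(- 16 \left(36 + 18 + 3 \sqrt{9} + 6 \sqrt{9}\right)\right)^{2} = \left(- 16 \left(36 + 18 + 3 \cdot 3 + 6 \cdot 3\right)\right)^{2} = \left(- 16 \left(36 + 18 + 9 + 18\right)\right)^{2} = \left(\left(-16\right) 81\right)^{2} = \left(-1296\right)^{2} = 1679616$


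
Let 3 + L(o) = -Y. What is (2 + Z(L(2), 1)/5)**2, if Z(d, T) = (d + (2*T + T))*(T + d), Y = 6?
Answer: 3364/25 ≈ 134.56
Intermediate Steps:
L(o) = -9 (L(o) = -3 - 1*6 = -3 - 6 = -9)
Z(d, T) = (T + d)*(d + 3*T) (Z(d, T) = (d + 3*T)*(T + d) = (T + d)*(d + 3*T))
(2 + Z(L(2), 1)/5)**2 = (2 + ((-9)**2 + 3*1**2 + 4*1*(-9))/5)**2 = (2 + (81 + 3*1 - 36)*(1/5))**2 = (2 + (81 + 3 - 36)*(1/5))**2 = (2 + 48*(1/5))**2 = (2 + 48/5)**2 = (58/5)**2 = 3364/25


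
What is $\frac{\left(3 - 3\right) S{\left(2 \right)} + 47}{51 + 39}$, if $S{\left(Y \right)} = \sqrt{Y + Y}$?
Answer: $\frac{47}{90} \approx 0.52222$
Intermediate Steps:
$S{\left(Y \right)} = \sqrt{2} \sqrt{Y}$ ($S{\left(Y \right)} = \sqrt{2 Y} = \sqrt{2} \sqrt{Y}$)
$\frac{\left(3 - 3\right) S{\left(2 \right)} + 47}{51 + 39} = \frac{\left(3 - 3\right) \sqrt{2} \sqrt{2} + 47}{51 + 39} = \frac{0 \cdot 2 + 47}{90} = \left(0 + 47\right) \frac{1}{90} = 47 \cdot \frac{1}{90} = \frac{47}{90}$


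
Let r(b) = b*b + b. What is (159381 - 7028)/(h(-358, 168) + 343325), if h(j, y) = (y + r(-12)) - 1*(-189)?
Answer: 152353/343814 ≈ 0.44313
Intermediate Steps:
r(b) = b + b**2 (r(b) = b**2 + b = b + b**2)
h(j, y) = 321 + y (h(j, y) = (y - 12*(1 - 12)) - 1*(-189) = (y - 12*(-11)) + 189 = (y + 132) + 189 = (132 + y) + 189 = 321 + y)
(159381 - 7028)/(h(-358, 168) + 343325) = (159381 - 7028)/((321 + 168) + 343325) = 152353/(489 + 343325) = 152353/343814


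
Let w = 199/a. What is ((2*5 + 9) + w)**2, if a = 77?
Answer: 2762244/5929 ≈ 465.89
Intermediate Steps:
w = 199/77 ≈ 2.5844
((2*5 + 9) + w)**2 = ((2*5 + 9) + 199/77)**2 = ((10 + 9) + 199/77)**2 = (19 + 199/77)**2 = (1662/77)**2 = 2762244/5929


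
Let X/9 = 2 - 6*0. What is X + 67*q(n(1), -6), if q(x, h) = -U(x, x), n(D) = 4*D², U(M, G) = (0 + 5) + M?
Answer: -585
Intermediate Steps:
U(M, G) = 5 + M
X = 18 (X = 9*(2 - 6*0) = 9*(2 + 0) = 9*2 = 18)
q(x, h) = -5 - x (q(x, h) = -(5 + x) = -5 - x)
X + 67*q(n(1), -6) = 18 + 67*(-5 - 4*1²) = 18 + 67*(-5 - 4) = 18 + 67*(-9) = 18 - 603 = -585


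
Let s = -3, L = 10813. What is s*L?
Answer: -32439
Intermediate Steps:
s*L = -3*10813 = -32439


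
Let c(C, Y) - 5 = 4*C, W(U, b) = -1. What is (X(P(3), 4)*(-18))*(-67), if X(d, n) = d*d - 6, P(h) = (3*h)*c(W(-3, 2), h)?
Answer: 90450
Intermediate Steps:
c(C, Y) = 5 + 4*C
P(h) = 3*h (P(h) = (3*h)*(5 + 4*(-1)) = (3*h)*(5 - 4) = (3*h)*1 = 3*h)
X(d, n) = -6 + d² (X(d, n) = d² - 6 = -6 + d²)
(X(P(3), 4)*(-18))*(-67) = ((-6 + (3*3)²)*(-18))*(-67) = ((-6 + 9²)*(-18))*(-67) = ((-6 + 81)*(-18))*(-67) = (75*(-18))*(-67) = -1350*(-67) = 90450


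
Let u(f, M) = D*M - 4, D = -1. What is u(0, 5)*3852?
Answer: -34668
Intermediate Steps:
u(f, M) = -4 - M (u(f, M) = -M - 4 = -4 - M)
u(0, 5)*3852 = (-4 - 1*5)*3852 = (-4 - 5)*3852 = -9*3852 = -34668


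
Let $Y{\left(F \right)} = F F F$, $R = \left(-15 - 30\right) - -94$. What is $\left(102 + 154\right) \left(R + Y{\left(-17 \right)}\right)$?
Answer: $-1245184$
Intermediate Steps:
$R = 49$ ($R = \left(-15 - 30\right) + 94 = -45 + 94 = 49$)
$Y{\left(F \right)} = F^{3}$ ($Y{\left(F \right)} = F^{2} F = F^{3}$)
$\left(102 + 154\right) \left(R + Y{\left(-17 \right)}\right) = \left(102 + 154\right) \left(49 + \left(-17\right)^{3}\right) = 256 \left(49 - 4913\right) = 256 \left(-4864\right) = -1245184$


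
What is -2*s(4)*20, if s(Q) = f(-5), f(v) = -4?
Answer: 160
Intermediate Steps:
s(Q) = -4
-2*s(4)*20 = -2*(-4)*20 = 8*20 = 160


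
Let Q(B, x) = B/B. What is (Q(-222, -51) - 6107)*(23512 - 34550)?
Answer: 67398028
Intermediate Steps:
Q(B, x) = 1
(Q(-222, -51) - 6107)*(23512 - 34550) = (1 - 6107)*(23512 - 34550) = -6106*(-11038) = 67398028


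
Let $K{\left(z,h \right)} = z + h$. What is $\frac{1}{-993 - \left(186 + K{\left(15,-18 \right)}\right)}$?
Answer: $- \frac{1}{1176} \approx -0.00085034$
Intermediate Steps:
$K{\left(z,h \right)} = h + z$
$\frac{1}{-993 - \left(186 + K{\left(15,-18 \right)}\right)} = \frac{1}{-993 - 183} = \frac{1}{-1176} = - \frac{1}{1176}$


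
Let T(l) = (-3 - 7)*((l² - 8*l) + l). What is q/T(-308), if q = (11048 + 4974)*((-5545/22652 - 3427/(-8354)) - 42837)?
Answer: 10823154956731507/15299634226800 ≈ 707.41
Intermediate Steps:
T(l) = -10*l² + 70*l (T(l) = -10*(l² - 7*l) = -10*l² + 70*l)
q = -32469464870194521/47308702 (q = 16022*((-5545*1/22652 - 3427*(-1/8354)) - 42837) = 16022*((-5545/22652 + 3427/8354) - 42837) = 16022*(15652737/94617404 - 42837) = 16022*(-4053110082411/94617404) = -32469464870194521/47308702 ≈ -6.8633e+8)
q/T(-308) = -32469464870194521*(-1/(3080*(7 - 1*(-308))))/47308702 = -32469464870194521*(-1/(3080*(7 + 308)))/47308702 = -32469464870194521/(47308702*(10*(-308)*315)) = -32469464870194521/47308702/(-970200) = -32469464870194521/47308702*(-1/970200) = 10823154956731507/15299634226800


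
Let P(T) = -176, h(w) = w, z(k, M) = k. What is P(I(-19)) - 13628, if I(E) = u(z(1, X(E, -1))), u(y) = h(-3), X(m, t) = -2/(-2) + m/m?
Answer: -13804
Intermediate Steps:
X(m, t) = 2 (X(m, t) = -2*(-1/2) + 1 = 1 + 1 = 2)
u(y) = -3
I(E) = -3
P(I(-19)) - 13628 = -176 - 13628 = -13804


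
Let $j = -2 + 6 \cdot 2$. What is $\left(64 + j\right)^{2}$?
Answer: $5476$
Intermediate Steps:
$j = 10$ ($j = -2 + 12 = 10$)
$\left(64 + j\right)^{2} = \left(64 + 10\right)^{2} = 74^{2} = 5476$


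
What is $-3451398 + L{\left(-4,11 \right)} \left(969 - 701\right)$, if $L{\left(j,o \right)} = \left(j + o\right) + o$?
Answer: $-3446574$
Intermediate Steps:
$L{\left(j,o \right)} = j + 2 o$
$-3451398 + L{\left(-4,11 \right)} \left(969 - 701\right) = -3451398 + \left(-4 + 2 \cdot 11\right) \left(969 - 701\right) = -3451398 + \left(-4 + 22\right) 268 = -3451398 + 18 \cdot 268 = -3451398 + 4824 = -3446574$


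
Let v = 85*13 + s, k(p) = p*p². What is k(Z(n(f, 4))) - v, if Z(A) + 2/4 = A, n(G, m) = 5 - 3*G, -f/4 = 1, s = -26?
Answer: 27305/8 ≈ 3413.1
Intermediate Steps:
f = -4 (f = -4*1 = -4)
Z(A) = -½ + A
k(p) = p³
v = 1079 (v = 85*13 - 26 = 1105 - 26 = 1079)
k(Z(n(f, 4))) - v = (-½ + (5 - 3*(-4)))³ - 1*1079 = (-½ + (5 + 12))³ - 1079 = (-½ + 17)³ - 1079 = (33/2)³ - 1079 = 35937/8 - 1079 = 27305/8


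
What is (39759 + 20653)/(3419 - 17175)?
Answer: -15103/3439 ≈ -4.3917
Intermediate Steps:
(39759 + 20653)/(3419 - 17175) = 60412/(-13756) = 60412*(-1/13756) = -15103/3439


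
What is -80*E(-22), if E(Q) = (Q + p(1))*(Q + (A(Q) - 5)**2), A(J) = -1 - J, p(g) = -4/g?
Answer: 486720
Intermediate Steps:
E(Q) = (-4 + Q)*(Q + (-6 - Q)**2) (E(Q) = (Q - 4/1)*(Q + ((-1 - Q) - 5)**2) = (Q - 4*1)*(Q + (-6 - Q)**2) = (Q - 4)*(Q + (-6 - Q)**2) = (-4 + Q)*(Q + (-6 - Q)**2))
-80*E(-22) = -80*(-144 + (-22)**3 - 16*(-22) + 9*(-22)**2) = -80*(-144 - 10648 + 352 + 9*484) = -80*(-144 - 10648 + 352 + 4356) = -80*(-6084) = 486720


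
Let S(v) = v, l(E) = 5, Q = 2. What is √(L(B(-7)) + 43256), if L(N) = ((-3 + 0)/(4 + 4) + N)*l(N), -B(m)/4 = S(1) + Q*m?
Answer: √696226/4 ≈ 208.60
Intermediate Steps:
B(m) = -4 - 8*m (B(m) = -4*(1 + 2*m) = -4 - 8*m)
L(N) = -15/8 + 5*N (L(N) = ((-3 + 0)/(4 + 4) + N)*5 = (-3/8 + N)*5 = -15/8 + 5*N)
√(L(B(-7)) + 43256) = √((-15/8 + 5*(-4 - 8*(-7))) + 43256) = √((-15/8 + 5*(-4 + 56)) + 43256) = √((-15/8 + 5*52) + 43256) = √((-15/8 + 260) + 43256) = √(2065/8 + 43256) = √(348113/8) = √696226/4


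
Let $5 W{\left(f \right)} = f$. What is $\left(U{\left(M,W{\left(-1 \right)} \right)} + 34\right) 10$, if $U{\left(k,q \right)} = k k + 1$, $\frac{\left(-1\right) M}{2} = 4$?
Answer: $990$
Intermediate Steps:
$M = -8$ ($M = \left(-2\right) 4 = -8$)
$W{\left(f \right)} = \frac{f}{5}$
$U{\left(k,q \right)} = 1 + k^{2}$ ($U{\left(k,q \right)} = k^{2} + 1 = 1 + k^{2}$)
$\left(U{\left(M,W{\left(-1 \right)} \right)} + 34\right) 10 = \left(\left(1 + \left(-8\right)^{2}\right) + 34\right) 10 = \left(\left(1 + 64\right) + 34\right) 10 = \left(65 + 34\right) 10 = 99 \cdot 10 = 990$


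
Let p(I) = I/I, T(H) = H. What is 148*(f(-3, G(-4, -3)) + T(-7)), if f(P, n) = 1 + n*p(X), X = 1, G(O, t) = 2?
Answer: -592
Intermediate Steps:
p(I) = 1
f(P, n) = 1 + n (f(P, n) = 1 + n*1 = 1 + n)
148*(f(-3, G(-4, -3)) + T(-7)) = 148*((1 + 2) - 7) = 148*(3 - 7) = 148*(-4) = -592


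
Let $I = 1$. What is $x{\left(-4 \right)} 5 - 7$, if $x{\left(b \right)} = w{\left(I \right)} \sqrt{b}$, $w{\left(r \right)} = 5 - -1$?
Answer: $-7 + 60 i \approx -7.0 + 60.0 i$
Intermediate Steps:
$w{\left(r \right)} = 6$ ($w{\left(r \right)} = 5 + 1 = 6$)
$x{\left(b \right)} = 6 \sqrt{b}$
$x{\left(-4 \right)} 5 - 7 = 6 \sqrt{-4} \cdot 5 - 7 = 6 \cdot 2 i 5 - 7 = 12 i 5 - 7 = 60 i - 7 = -7 + 60 i$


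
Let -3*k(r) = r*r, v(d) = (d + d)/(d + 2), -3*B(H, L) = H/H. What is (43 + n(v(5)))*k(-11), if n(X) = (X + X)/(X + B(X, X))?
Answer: -126929/69 ≈ -1839.6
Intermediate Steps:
B(H, L) = -⅓ (B(H, L) = -H/(3*H) = -⅓*1 = -⅓)
v(d) = 2*d/(2 + d) (v(d) = (2*d)/(2 + d) = 2*d/(2 + d))
k(r) = -r²/3 (k(r) = -r*r/3 = -r²/3)
n(X) = 2*X/(-⅓ + X) (n(X) = (X + X)/(X - ⅓) = (2*X)/(-⅓ + X) = 2*X/(-⅓ + X))
(43 + n(v(5)))*k(-11) = (43 + 6*(2*5/(2 + 5))/(-1 + 3*(2*5/(2 + 5))))*(-⅓*(-11)²) = (43 + 6*(2*5/7)/(-1 + 3*(2*5/7)))*(-⅓*121) = (43 + 6*(2*5*(⅐))/(-1 + 3*(2*5*(⅐))))*(-121/3) = (43 + 6*(10/7)/(-1 + 3*(10/7)))*(-121/3) = (43 + 6*(10/7)/(-1 + 30/7))*(-121/3) = (43 + 6*(10/7)/(23/7))*(-121/3) = (43 + 6*(10/7)*(7/23))*(-121/3) = (43 + 60/23)*(-121/3) = (1049/23)*(-121/3) = -126929/69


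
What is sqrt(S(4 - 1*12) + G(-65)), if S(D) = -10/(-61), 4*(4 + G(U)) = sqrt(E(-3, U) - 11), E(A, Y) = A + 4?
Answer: sqrt(-57096 + 3721*I*sqrt(10))/122 ≈ 0.20077 + 1.9689*I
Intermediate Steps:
E(A, Y) = 4 + A
G(U) = -4 + I*sqrt(10)/4 (G(U) = -4 + sqrt((4 - 3) - 11)/4 = -4 + sqrt(1 - 11)/4 = -4 + sqrt(-10)/4 = -4 + (I*sqrt(10))/4 = -4 + I*sqrt(10)/4)
S(D) = 10/61 (S(D) = -10*(-1/61) = 10/61)
sqrt(S(4 - 1*12) + G(-65)) = sqrt(10/61 + (-4 + I*sqrt(10)/4)) = sqrt(-234/61 + I*sqrt(10)/4)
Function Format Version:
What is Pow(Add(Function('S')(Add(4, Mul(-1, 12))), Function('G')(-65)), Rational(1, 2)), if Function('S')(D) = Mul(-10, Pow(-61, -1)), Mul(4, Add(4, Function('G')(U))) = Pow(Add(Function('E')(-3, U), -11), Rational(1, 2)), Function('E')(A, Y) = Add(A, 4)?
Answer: Mul(Rational(1, 122), Pow(Add(-57096, Mul(3721, I, Pow(10, Rational(1, 2)))), Rational(1, 2))) ≈ Add(0.20077, Mul(1.9689, I))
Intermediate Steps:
Function('E')(A, Y) = Add(4, A)
Function('G')(U) = Add(-4, Mul(Rational(1, 4), I, Pow(10, Rational(1, 2)))) (Function('G')(U) = Add(-4, Mul(Rational(1, 4), Pow(Add(Add(4, -3), -11), Rational(1, 2)))) = Add(-4, Mul(Rational(1, 4), Pow(Add(1, -11), Rational(1, 2)))) = Add(-4, Mul(Rational(1, 4), Pow(-10, Rational(1, 2)))) = Add(-4, Mul(Rational(1, 4), Mul(I, Pow(10, Rational(1, 2))))) = Add(-4, Mul(Rational(1, 4), I, Pow(10, Rational(1, 2)))))
Function('S')(D) = Rational(10, 61) (Function('S')(D) = Mul(-10, Rational(-1, 61)) = Rational(10, 61))
Pow(Add(Function('S')(Add(4, Mul(-1, 12))), Function('G')(-65)), Rational(1, 2)) = Pow(Add(Rational(10, 61), Add(-4, Mul(Rational(1, 4), I, Pow(10, Rational(1, 2))))), Rational(1, 2)) = Pow(Add(Rational(-234, 61), Mul(Rational(1, 4), I, Pow(10, Rational(1, 2)))), Rational(1, 2))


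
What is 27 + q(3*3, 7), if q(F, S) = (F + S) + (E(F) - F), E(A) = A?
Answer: 43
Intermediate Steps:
q(F, S) = F + S (q(F, S) = (F + S) + (F - F) = (F + S) + 0 = F + S)
27 + q(3*3, 7) = 27 + (3*3 + 7) = 27 + (9 + 7) = 27 + 16 = 43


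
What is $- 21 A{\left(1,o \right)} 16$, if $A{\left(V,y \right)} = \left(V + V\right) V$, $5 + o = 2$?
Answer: $-672$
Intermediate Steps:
$o = -3$ ($o = -5 + 2 = -3$)
$A{\left(V,y \right)} = 2 V^{2}$ ($A{\left(V,y \right)} = 2 V V = 2 V^{2}$)
$- 21 A{\left(1,o \right)} 16 = - 21 \cdot 2 \cdot 1^{2} \cdot 16 = - 21 \cdot 2 \cdot 1 \cdot 16 = \left(-21\right) 2 \cdot 16 = \left(-42\right) 16 = -672$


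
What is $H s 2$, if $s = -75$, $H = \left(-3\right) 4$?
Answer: $1800$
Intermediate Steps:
$H = -12$
$H s 2 = \left(-12\right) \left(-75\right) 2 = 900 \cdot 2 = 1800$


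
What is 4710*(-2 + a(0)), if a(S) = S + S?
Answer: -9420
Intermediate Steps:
a(S) = 2*S
4710*(-2 + a(0)) = 4710*(-2 + 2*0) = 4710*(-2 + 0) = 4710*(-2) = -9420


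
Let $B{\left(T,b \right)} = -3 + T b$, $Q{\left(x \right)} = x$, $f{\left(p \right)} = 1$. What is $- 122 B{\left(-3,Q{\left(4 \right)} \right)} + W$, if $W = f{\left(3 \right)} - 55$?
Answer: $1776$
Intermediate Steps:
$W = -54$ ($W = 1 - 55 = -54$)
$- 122 B{\left(-3,Q{\left(4 \right)} \right)} + W = - 122 \left(-3 - 12\right) - 54 = \left(-122\right) \left(-15\right) - 54 = 1830 - 54 = 1776$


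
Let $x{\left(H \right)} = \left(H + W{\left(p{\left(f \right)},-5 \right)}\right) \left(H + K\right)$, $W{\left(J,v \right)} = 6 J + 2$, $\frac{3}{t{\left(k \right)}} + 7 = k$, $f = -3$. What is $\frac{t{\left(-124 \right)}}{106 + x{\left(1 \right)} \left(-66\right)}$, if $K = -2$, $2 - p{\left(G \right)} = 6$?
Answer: $\frac{3}{167680} \approx 1.7891 \cdot 10^{-5}$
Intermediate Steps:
$p{\left(G \right)} = -4$ ($p{\left(G \right)} = 2 - 6 = -4$)
$t{\left(k \right)} = \frac{3}{-7 + k}$
$W{\left(J,v \right)} = 2 + 6 J$
$x{\left(H \right)} = \left(-22 + H\right) \left(-2 + H\right)$ ($x{\left(H \right)} = \left(H + \left(2 + 6 \left(-4\right)\right)\right) \left(H - 2\right) = \left(H + \left(2 - 24\right)\right) \left(-2 + H\right) = \left(H - 22\right) \left(-2 + H\right) = \left(-22 + H\right) \left(-2 + H\right)$)
$\frac{t{\left(-124 \right)}}{106 + x{\left(1 \right)} \left(-66\right)} = \frac{3 \frac{1}{-7 - 124}}{106 + \left(44 + 1^{2} - 24\right) \left(-66\right)} = \frac{3 \frac{1}{-131}}{106 + \left(44 + 1 - 24\right) \left(-66\right)} = \frac{3 \left(- \frac{1}{131}\right)}{106 + 21 \left(-66\right)} = - \frac{3}{131 \left(106 - 1386\right)} = - \frac{3}{131 \left(-1280\right)} = \left(- \frac{3}{131}\right) \left(- \frac{1}{1280}\right) = \frac{3}{167680}$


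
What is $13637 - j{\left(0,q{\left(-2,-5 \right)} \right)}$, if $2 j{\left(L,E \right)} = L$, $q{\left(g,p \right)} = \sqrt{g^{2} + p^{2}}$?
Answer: $13637$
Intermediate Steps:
$j{\left(L,E \right)} = \frac{L}{2}$
$13637 - j{\left(0,q{\left(-2,-5 \right)} \right)} = 13637 - \frac{1}{2} \cdot 0 = 13637 - 0 = 13637 + 0 = 13637$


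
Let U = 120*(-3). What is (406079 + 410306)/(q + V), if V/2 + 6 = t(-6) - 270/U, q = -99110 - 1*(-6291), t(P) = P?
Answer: -1632770/185683 ≈ -8.7933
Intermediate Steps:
U = -360
q = -92819 (q = -99110 + 6291 = -92819)
V = -45/2 (V = -12 + 2*(-6 - 270/(-360)) = -12 + 2*(-6 - 1/360*(-270)) = -12 + 2*(-6 + ¾) = -12 + 2*(-21/4) = -12 - 21/2 = -45/2 ≈ -22.500)
(406079 + 410306)/(q + V) = (406079 + 410306)/(-92819 - 45/2) = 816385/(-185683/2) = 816385*(-2/185683) = -1632770/185683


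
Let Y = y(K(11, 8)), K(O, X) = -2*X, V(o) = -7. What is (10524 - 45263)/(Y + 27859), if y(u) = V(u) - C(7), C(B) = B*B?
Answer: -34739/27803 ≈ -1.2495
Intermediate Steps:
C(B) = B**2
y(u) = -56 (y(u) = -7 - 1*7**2 = -7 - 1*49 = -7 - 49 = -56)
Y = -56
(10524 - 45263)/(Y + 27859) = (10524 - 45263)/(-56 + 27859) = -34739/27803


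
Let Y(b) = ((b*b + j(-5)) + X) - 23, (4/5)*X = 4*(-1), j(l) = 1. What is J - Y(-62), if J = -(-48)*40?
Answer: -1897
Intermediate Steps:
J = 1920 (J = -1*(-1920) = 1920)
X = -5 (X = 5*(4*(-1))/4 = (5/4)*(-4) = -5)
Y(b) = -27 + b² (Y(b) = ((b*b + 1) - 5) - 23 = ((b² + 1) - 5) - 23 = ((1 + b²) - 5) - 23 = (-4 + b²) - 23 = -27 + b²)
J - Y(-62) = 1920 - (-27 + (-62)²) = 1920 - (-27 + 3844) = 1920 - 1*3817 = 1920 - 3817 = -1897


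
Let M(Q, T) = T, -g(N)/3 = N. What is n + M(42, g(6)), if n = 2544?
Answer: 2526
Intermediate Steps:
g(N) = -3*N
n + M(42, g(6)) = 2544 - 3*6 = 2544 - 18 = 2526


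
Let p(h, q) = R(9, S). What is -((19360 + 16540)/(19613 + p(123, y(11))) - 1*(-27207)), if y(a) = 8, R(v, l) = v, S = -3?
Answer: -266945827/9811 ≈ -27209.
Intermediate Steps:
p(h, q) = 9
-((19360 + 16540)/(19613 + p(123, y(11))) - 1*(-27207)) = -((19360 + 16540)/(19613 + 9) - 1*(-27207)) = -(35900/19622 + 27207) = -(35900*(1/19622) + 27207) = -(17950/9811 + 27207) = -1*266945827/9811 = -266945827/9811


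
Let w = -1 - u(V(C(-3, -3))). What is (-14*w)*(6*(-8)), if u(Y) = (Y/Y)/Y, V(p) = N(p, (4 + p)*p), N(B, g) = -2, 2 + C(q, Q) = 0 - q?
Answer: -336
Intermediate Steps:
C(q, Q) = -2 - q (C(q, Q) = -2 + (0 - q) = -2 - q)
V(p) = -2
u(Y) = 1/Y
w = -½ (w = -1 - 1/(-2) = -1 - 1*(-½) = -1 + ½ = -½ ≈ -0.50000)
(-14*w)*(6*(-8)) = (-14*(-½))*(6*(-8)) = 7*(-48) = -336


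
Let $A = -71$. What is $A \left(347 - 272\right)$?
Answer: $-5325$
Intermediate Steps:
$A \left(347 - 272\right) = - 71 \left(347 - 272\right) = \left(-71\right) 75 = -5325$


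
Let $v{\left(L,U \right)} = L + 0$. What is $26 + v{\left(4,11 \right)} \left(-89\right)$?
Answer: $-330$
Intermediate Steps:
$v{\left(L,U \right)} = L$
$26 + v{\left(4,11 \right)} \left(-89\right) = 26 + 4 \left(-89\right) = 26 - 356 = -330$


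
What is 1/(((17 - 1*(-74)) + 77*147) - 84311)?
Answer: -1/72901 ≈ -1.3717e-5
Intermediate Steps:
1/(((17 - 1*(-74)) + 77*147) - 84311) = 1/(((17 + 74) + 11319) - 84311) = 1/((91 + 11319) - 84311) = 1/(11410 - 84311) = 1/(-72901) = -1/72901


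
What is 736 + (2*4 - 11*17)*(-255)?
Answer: 46381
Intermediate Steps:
736 + (2*4 - 11*17)*(-255) = 736 + (8 - 187)*(-255) = 736 - 179*(-255) = 736 + 45645 = 46381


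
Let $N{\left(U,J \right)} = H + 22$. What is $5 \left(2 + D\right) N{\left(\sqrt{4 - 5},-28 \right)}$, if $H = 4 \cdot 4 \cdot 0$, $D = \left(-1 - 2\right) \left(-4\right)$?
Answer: $1540$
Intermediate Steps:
$D = 12$ ($D = \left(-3\right) \left(-4\right) = 12$)
$H = 0$ ($H = 16 \cdot 0 = 0$)
$N{\left(U,J \right)} = 22$ ($N{\left(U,J \right)} = 0 + 22 = 22$)
$5 \left(2 + D\right) N{\left(\sqrt{4 - 5},-28 \right)} = 5 \left(2 + 12\right) 22 = 5 \cdot 14 \cdot 22 = 70 \cdot 22 = 1540$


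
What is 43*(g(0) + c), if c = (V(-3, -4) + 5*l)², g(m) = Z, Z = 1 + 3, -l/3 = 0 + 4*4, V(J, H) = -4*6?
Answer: 2997100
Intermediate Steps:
V(J, H) = -24
l = -48 (l = -3*(0 + 4*4) = -3*(0 + 16) = -3*16 = -48)
Z = 4
g(m) = 4
c = 69696 (c = (-24 + 5*(-48))² = (-24 - 240)² = (-264)² = 69696)
43*(g(0) + c) = 43*(4 + 69696) = 43*69700 = 2997100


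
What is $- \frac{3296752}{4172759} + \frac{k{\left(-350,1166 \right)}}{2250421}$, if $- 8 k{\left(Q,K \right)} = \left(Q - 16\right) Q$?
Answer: $- \frac{14971792472159}{18780928963078} \approx -0.79718$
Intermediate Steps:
$k{\left(Q,K \right)} = - \frac{Q \left(-16 + Q\right)}{8}$ ($k{\left(Q,K \right)} = - \frac{\left(Q - 16\right) Q}{8} = - \frac{\left(-16 + Q\right) Q}{8} = - \frac{Q \left(-16 + Q\right)}{8}$)
$- \frac{3296752}{4172759} + \frac{k{\left(-350,1166 \right)}}{2250421} = - \frac{3296752}{4172759} + \frac{\frac{1}{8} \left(-350\right) \left(16 - -350\right)}{2250421} = \left(-3296752\right) \frac{1}{4172759} + \frac{1}{8} \left(-350\right) \left(16 + 350\right) \frac{1}{2250421} = - \frac{3296752}{4172759} + \frac{1}{8} \left(-350\right) 366 \cdot \frac{1}{2250421} = - \frac{3296752}{4172759} - \frac{32025}{4500842} = - \frac{14971792472159}{18780928963078}$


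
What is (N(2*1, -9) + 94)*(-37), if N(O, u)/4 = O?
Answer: -3774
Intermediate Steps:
N(O, u) = 4*O
(N(2*1, -9) + 94)*(-37) = (4*(2*1) + 94)*(-37) = (4*2 + 94)*(-37) = (8 + 94)*(-37) = 102*(-37) = -3774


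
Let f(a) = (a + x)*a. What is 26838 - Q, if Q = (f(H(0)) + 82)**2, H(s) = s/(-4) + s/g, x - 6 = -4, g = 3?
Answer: 20114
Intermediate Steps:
x = 2 (x = 6 - 4 = 2)
H(s) = s/12 (H(s) = s/(-4) + s/3 = s*(-1/4) + s*(1/3) = -s/4 + s/3 = s/12)
f(a) = a*(2 + a) (f(a) = (a + 2)*a = (2 + a)*a = a*(2 + a))
Q = 6724 (Q = (((1/12)*0)*(2 + (1/12)*0) + 82)**2 = (0*(2 + 0) + 82)**2 = (0*2 + 82)**2 = (0 + 82)**2 = 82**2 = 6724)
26838 - Q = 26838 - 1*6724 = 26838 - 6724 = 20114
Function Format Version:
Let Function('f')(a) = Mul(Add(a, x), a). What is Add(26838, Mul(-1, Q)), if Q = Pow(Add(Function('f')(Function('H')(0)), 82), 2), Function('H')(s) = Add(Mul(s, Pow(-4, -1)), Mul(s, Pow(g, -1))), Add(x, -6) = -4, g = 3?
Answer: 20114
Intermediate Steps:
x = 2 (x = Add(6, -4) = 2)
Function('H')(s) = Mul(Rational(1, 12), s) (Function('H')(s) = Add(Mul(s, Pow(-4, -1)), Mul(s, Pow(3, -1))) = Add(Mul(s, Rational(-1, 4)), Mul(s, Rational(1, 3))) = Add(Mul(Rational(-1, 4), s), Mul(Rational(1, 3), s)) = Mul(Rational(1, 12), s))
Function('f')(a) = Mul(a, Add(2, a)) (Function('f')(a) = Mul(Add(a, 2), a) = Mul(Add(2, a), a) = Mul(a, Add(2, a)))
Q = 6724 (Q = Pow(Add(Mul(Mul(Rational(1, 12), 0), Add(2, Mul(Rational(1, 12), 0))), 82), 2) = Pow(Add(Mul(0, Add(2, 0)), 82), 2) = Pow(Add(Mul(0, 2), 82), 2) = Pow(Add(0, 82), 2) = Pow(82, 2) = 6724)
Add(26838, Mul(-1, Q)) = Add(26838, Mul(-1, 6724)) = Add(26838, -6724) = 20114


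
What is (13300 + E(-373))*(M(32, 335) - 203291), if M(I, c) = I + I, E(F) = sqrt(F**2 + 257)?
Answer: -2702919100 - 203227*sqrt(139386) ≈ -2.7788e+9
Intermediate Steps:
E(F) = sqrt(257 + F**2)
M(I, c) = 2*I
(13300 + E(-373))*(M(32, 335) - 203291) = (13300 + sqrt(257 + (-373)**2))*(2*32 - 203291) = (13300 + sqrt(257 + 139129))*(64 - 203291) = (13300 + sqrt(139386))*(-203227) = -2702919100 - 203227*sqrt(139386)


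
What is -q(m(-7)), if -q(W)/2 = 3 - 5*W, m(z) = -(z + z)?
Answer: -134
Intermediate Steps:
m(z) = -2*z
q(W) = -6 + 10*W (q(W) = -2*(3 - 5*W) = -6 + 10*W)
-q(m(-7)) = -(-6 + 10*(-2*(-7))) = -(-6 + 10*14) = -(-6 + 140) = -1*134 = -134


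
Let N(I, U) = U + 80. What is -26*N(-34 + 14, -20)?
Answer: -1560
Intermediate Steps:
N(I, U) = 80 + U
-26*N(-34 + 14, -20) = -26*(80 - 20) = -26*60 = -1560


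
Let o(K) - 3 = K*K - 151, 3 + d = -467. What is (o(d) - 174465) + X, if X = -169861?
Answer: -123574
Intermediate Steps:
d = -470 (d = -3 - 467 = -470)
o(K) = -148 + K**2 (o(K) = 3 + (K*K - 151) = 3 + (K**2 - 151) = 3 + (-151 + K**2) = -148 + K**2)
(o(d) - 174465) + X = ((-148 + (-470)**2) - 174465) - 169861 = ((-148 + 220900) - 174465) - 169861 = (220752 - 174465) - 169861 = 46287 - 169861 = -123574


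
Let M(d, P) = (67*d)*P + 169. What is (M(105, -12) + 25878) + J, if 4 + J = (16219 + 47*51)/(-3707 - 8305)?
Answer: -13485445/231 ≈ -58379.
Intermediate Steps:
M(d, P) = 169 + 67*P*d (M(d, P) = 67*P*d + 169 = 169 + 67*P*d)
J = -1282/231 (J = -4 + (16219 + 47*51)/(-3707 - 8305) = -4 + (16219 + 2397)/(-12012) = -4 + 18616*(-1/12012) = -4 - 358/231 = -1282/231 ≈ -5.5498)
(M(105, -12) + 25878) + J = ((169 + 67*(-12)*105) + 25878) - 1282/231 = ((169 - 84420) + 25878) - 1282/231 = (-84251 + 25878) - 1282/231 = -58373 - 1282/231 = -13485445/231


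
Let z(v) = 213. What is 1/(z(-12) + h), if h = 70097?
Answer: 1/70310 ≈ 1.4223e-5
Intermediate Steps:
1/(z(-12) + h) = 1/(213 + 70097) = 1/70310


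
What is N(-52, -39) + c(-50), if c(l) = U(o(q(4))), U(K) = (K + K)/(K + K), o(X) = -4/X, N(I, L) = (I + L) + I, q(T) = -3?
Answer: -142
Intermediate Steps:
N(I, L) = L + 2*I
U(K) = 1 (U(K) = (2*K)/((2*K)) = (2*K)*(1/(2*K)) = 1)
c(l) = 1
N(-52, -39) + c(-50) = (-39 + 2*(-52)) + 1 = (-39 - 104) + 1 = -143 + 1 = -142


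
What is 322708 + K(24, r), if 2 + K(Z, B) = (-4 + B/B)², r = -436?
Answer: 322715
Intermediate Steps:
K(Z, B) = 7 (K(Z, B) = -2 + (-4 + B/B)² = -2 + (-4 + 1)² = -2 + (-3)² = -2 + 9 = 7)
322708 + K(24, r) = 322708 + 7 = 322715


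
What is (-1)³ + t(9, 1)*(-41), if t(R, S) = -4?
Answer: 163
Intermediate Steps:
(-1)³ + t(9, 1)*(-41) = (-1)³ - 4*(-41) = -1 + 164 = 163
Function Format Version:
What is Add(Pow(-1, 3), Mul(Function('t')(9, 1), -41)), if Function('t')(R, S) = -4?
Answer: 163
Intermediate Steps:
Add(Pow(-1, 3), Mul(Function('t')(9, 1), -41)) = Add(Pow(-1, 3), Mul(-4, -41)) = Add(-1, 164) = 163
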